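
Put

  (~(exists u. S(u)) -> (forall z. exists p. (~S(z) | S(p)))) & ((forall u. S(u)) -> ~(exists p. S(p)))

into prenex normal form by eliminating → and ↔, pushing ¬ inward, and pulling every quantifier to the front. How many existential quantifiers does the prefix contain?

Eliminate → and ↔ using ¬ and ∨.
  (~~(exists u. S(u)) | (forall z. exists p. (~S(z) | S(p)))) & (~(forall u. S(u)) | ~(exists p. S(p)))
Push ¬ through the quantifiers and connectives to reach negation normal form:
  ((exists u. S(u)) | (forall z. exists p. (~S(z) | S(p)))) & ((exists u. ~S(u)) | (forall p. ~S(p)))
Rename bound variables to avoid capture: u↦a, p↦y.
  ((exists u. S(u)) | (forall z. exists p. (~S(z) | S(p)))) & ((exists a. ~S(a)) | (forall y. ~S(y)))
Pull the quantifiers to the front (each side's bound variable is not free in the other side):
  exists u. forall z. exists p. exists a. forall y. ((S(u) | ~S(z) | S(p)) & (~S(a) | ~S(y)))
The prefix is exists u forall z exists p exists a forall y: 2 universal, 3 existential.

3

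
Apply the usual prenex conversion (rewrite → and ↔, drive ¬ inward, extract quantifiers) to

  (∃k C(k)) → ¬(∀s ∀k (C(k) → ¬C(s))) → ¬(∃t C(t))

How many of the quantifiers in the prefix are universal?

4

Eliminate → and ↔ using ¬ and ∨.
  ¬(∃k C(k)) ∨ ¬¬(∀s ∀k (¬C(k) ∨ ¬C(s))) ∨ ¬(∃t C(t))
Move each ¬ inward, flipping quantifiers it crosses:
  (∀k ¬C(k)) ∨ (∀s ∀k (¬C(k) ∨ ¬C(s))) ∨ (∀t ¬C(t))
Rename bound variables to avoid capture: k↦q.
  (∀k ¬C(k)) ∨ (∀s ∀q (¬C(q) ∨ ¬C(s))) ∨ (∀t ¬C(t))
Pull the quantifiers to the front (each side's bound variable is not free in the other side):
  ∀k ∀s ∀q ∀t (¬C(k) ∨ ¬C(q) ∨ ¬C(s) ∨ ¬C(t))
The prefix is ∀k ∀s ∀q ∀t: 4 universal, 0 existential.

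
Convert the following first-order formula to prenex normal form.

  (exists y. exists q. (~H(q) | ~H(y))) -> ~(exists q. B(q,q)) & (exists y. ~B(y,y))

Rewrite implications/biconditionals: A → B as ¬A ∨ B.
  ~(exists y. exists q. (~H(q) | ~H(y))) | ~(exists q. B(q,q)) & (exists y. ~B(y,y))
Move each ¬ inward, flipping quantifiers it crosses:
  (forall y. forall q. (H(q) & H(y))) | (forall q. ~B(q,q)) & (exists y. ~B(y,y))
Give each quantifier a distinct variable: q↦z, y↦x1.
  (forall y. forall q. (H(q) & H(y))) | (forall z. ~B(z,z)) & (exists x1. ~B(x1,x1))
Extract every quantifier outward, since the variables are now distinct and don't occur free across branches:
  forall y. forall q. forall z. exists x1. (H(q) & H(y) | ~B(z,z) & ~B(x1,x1))

forall y. forall q. forall z. exists x1. (H(q) & H(y) | ~B(z,z) & ~B(x1,x1))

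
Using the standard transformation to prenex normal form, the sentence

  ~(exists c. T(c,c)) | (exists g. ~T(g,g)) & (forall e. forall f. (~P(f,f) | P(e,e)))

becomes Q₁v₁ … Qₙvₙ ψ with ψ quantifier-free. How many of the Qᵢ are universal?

Move each ¬ inward, flipping quantifiers it crosses:
  (forall c. ~T(c,c)) | (exists g. ~T(g,g)) & (forall e. forall f. (~P(f,f) | P(e,e)))
All bound variables are already distinct, so no renaming is needed.
Finally move all quantifiers to the prefix:
  forall c. exists g. forall e. forall f. (~T(c,c) | ~T(g,g) & (~P(f,f) | P(e,e)))
The prefix is forall c exists g forall e forall f: 3 universal, 1 existential.

3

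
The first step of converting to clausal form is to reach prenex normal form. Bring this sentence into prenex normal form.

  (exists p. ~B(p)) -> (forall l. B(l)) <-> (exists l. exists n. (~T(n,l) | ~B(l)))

exists p. exists l. exists s. exists n. forall z1. forall y1. forall u. forall u1. ((~B(p) & ~B(l) | ~T(n,s) | ~B(s)) & (T(y1,z1) & B(z1) | B(u) | B(u1)))

Rewrite implications/biconditionals: A → B as ¬A ∨ B; A ↔ B as (¬A ∨ B) ∧ (¬B ∨ A).
  (~(~(exists p. ~B(p)) | (forall l. B(l))) | (exists l. exists n. (~T(n,l) | ~B(l)))) & (~(exists l. exists n. (~T(n,l) | ~B(l))) | ~(exists p. ~B(p)) | (forall l. B(l)))
Drive negations inward (¬∀x A ≡ ∃x ¬A, ¬∃x A ≡ ∀x ¬A, De Morgan for ∧/∨):
  ((exists p. ~B(p)) & (exists l. ~B(l)) | (exists l. exists n. (~T(n,l) | ~B(l)))) & ((forall l. forall n. (T(n,l) & B(l))) | (forall p. B(p)) | (forall l. B(l)))
Rename bound variables to avoid capture: l↦s, l↦z1, n↦y1, p↦u, l↦u1.
  ((exists p. ~B(p)) & (exists l. ~B(l)) | (exists s. exists n. (~T(n,s) | ~B(s)))) & ((forall z1. forall y1. (T(y1,z1) & B(z1))) | (forall u. B(u)) | (forall u1. B(u1)))
Extract every quantifier outward, since the variables are now distinct and don't occur free across branches:
  exists p. exists l. exists s. exists n. forall z1. forall y1. forall u. forall u1. ((~B(p) & ~B(l) | ~T(n,s) | ~B(s)) & (T(y1,z1) & B(z1) | B(u) | B(u1)))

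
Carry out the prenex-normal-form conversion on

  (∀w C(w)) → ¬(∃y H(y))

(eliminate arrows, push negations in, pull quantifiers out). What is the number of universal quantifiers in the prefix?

1

First replace A → B with ¬A ∨ B.
  ¬(∀w C(w)) ∨ ¬(∃y H(y))
Move each ¬ inward, flipping quantifiers it crosses:
  (∃w ¬C(w)) ∨ (∀y ¬H(y))
Extract every quantifier outward, since the variables are now distinct and don't occur free across branches:
  ∃w ∀y (¬C(w) ∨ ¬H(y))
The prefix is ∃w ∀y: 1 universal, 1 existential.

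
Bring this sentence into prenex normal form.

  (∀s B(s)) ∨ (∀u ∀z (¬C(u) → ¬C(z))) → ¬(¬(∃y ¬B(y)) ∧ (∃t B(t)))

∃s ∃u ∃z ∃y ∀t (¬B(s) ∧ ¬C(u) ∧ C(z) ∨ ¬B(y) ∨ ¬B(t))

Eliminate → and ↔ using ¬ and ∨.
  ¬((∀s B(s)) ∨ (∀u ∀z (¬¬C(u) ∨ ¬C(z)))) ∨ ¬(¬(∃y ¬B(y)) ∧ (∃t B(t)))
Move each ¬ inward, flipping quantifiers it crosses:
  (∃s ¬B(s)) ∧ (∃u ∃z (¬C(u) ∧ C(z))) ∨ (∃y ¬B(y)) ∨ (∀t ¬B(t))
All bound variables are already distinct, so no renaming is needed.
Extract every quantifier outward, since the variables are now distinct and don't occur free across branches:
  ∃s ∃u ∃z ∃y ∀t (¬B(s) ∧ ¬C(u) ∧ C(z) ∨ ¬B(y) ∨ ¬B(t))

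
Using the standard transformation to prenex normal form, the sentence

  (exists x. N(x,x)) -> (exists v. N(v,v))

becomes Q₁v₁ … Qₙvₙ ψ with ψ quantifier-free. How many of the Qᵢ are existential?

1

First replace A → B with ¬A ∨ B.
  ~(exists x. N(x,x)) | (exists v. N(v,v))
Push ¬ through the quantifiers and connectives to reach negation normal form:
  (forall x. ~N(x,x)) | (exists v. N(v,v))
All bound variables are already distinct, so no renaming is needed.
Extract every quantifier outward, since the variables are now distinct and don't occur free across branches:
  forall x. exists v. (~N(x,x) | N(v,v))
The prefix is forall x exists v: 1 universal, 1 existential.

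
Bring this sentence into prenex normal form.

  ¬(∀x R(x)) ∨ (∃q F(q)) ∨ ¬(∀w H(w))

∃x ∃q ∃w (¬R(x) ∨ F(q) ∨ ¬H(w))

Push ¬ through the quantifiers and connectives to reach negation normal form:
  (∃x ¬R(x)) ∨ (∃q F(q)) ∨ (∃w ¬H(w))
All bound variables are already distinct, so no renaming is needed.
Extract every quantifier outward, since the variables are now distinct and don't occur free across branches:
  ∃x ∃q ∃w (¬R(x) ∨ F(q) ∨ ¬H(w))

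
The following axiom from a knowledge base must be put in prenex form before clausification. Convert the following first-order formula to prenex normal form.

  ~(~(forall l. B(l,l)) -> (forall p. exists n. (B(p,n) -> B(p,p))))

exists l. exists p. forall n. (~B(l,l) & B(p,n) & ~B(p,p))

First replace A → B with ¬A ∨ B.
  ~(~~(forall l. B(l,l)) | (forall p. exists n. (~B(p,n) | B(p,p))))
Move each ¬ inward, flipping quantifiers it crosses:
  (exists l. ~B(l,l)) & (exists p. forall n. (B(p,n) & ~B(p,p)))
Extract every quantifier outward, since the variables are now distinct and don't occur free across branches:
  exists l. exists p. forall n. (~B(l,l) & B(p,n) & ~B(p,p))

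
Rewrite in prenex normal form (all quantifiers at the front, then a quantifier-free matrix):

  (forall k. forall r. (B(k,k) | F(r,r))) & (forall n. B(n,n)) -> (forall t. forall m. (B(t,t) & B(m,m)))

Eliminate → and ↔ using ¬ and ∨.
  ~((forall k. forall r. (B(k,k) | F(r,r))) & (forall n. B(n,n))) | (forall t. forall m. (B(t,t) & B(m,m)))
Move each ¬ inward, flipping quantifiers it crosses:
  (exists k. exists r. (~B(k,k) & ~F(r,r))) | (exists n. ~B(n,n)) | (forall t. forall m. (B(t,t) & B(m,m)))
Pull the quantifiers to the front (each side's bound variable is not free in the other side):
  exists k. exists r. exists n. forall t. forall m. (~B(k,k) & ~F(r,r) | ~B(n,n) | B(t,t) & B(m,m))

exists k. exists r. exists n. forall t. forall m. (~B(k,k) & ~F(r,r) | ~B(n,n) | B(t,t) & B(m,m))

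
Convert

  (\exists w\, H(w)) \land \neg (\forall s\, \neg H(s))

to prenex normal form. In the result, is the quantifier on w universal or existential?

existential

Push ¬ through the quantifiers and connectives to reach negation normal form:
  (\exists w\, H(w)) \land (\exists s\, H(s))
Pull the quantifiers to the front (each side's bound variable is not free in the other side):
  \exists w\, \exists s\, (H(w) \land H(s))
The quantifier \exists w sits under an even number of negations, so it remains existential.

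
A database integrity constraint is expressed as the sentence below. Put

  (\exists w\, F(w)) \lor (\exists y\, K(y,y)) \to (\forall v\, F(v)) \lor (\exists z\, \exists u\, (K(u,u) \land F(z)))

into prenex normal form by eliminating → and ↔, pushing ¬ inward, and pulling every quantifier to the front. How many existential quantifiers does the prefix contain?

2

First replace A → B with ¬A ∨ B.
  \neg ((\exists w\, F(w)) \lor (\exists y\, K(y,y))) \lor (\forall v\, F(v)) \lor (\exists z\, \exists u\, (K(u,u) \land F(z)))
Drive negations inward (¬∀x A ≡ ∃x ¬A, ¬∃x A ≡ ∀x ¬A, De Morgan for ∧/∨):
  (\forall w\, \neg F(w)) \land (\forall y\, \neg K(y,y)) \lor (\forall v\, F(v)) \lor (\exists z\, \exists u\, (K(u,u) \land F(z)))
Finally move all quantifiers to the prefix:
  \forall w\, \forall y\, \forall v\, \exists z\, \exists u\, (\neg F(w) \land \neg K(y,y) \lor F(v) \lor K(u,u) \land F(z))
The prefix is \forall w \forall y \forall v \exists z \exists u: 3 universal, 2 existential.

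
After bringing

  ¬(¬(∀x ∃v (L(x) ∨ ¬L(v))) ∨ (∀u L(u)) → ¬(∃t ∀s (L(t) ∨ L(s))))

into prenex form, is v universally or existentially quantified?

universal

Eliminate → and ↔ using ¬ and ∨.
  ¬(¬(¬(∀x ∃v (L(x) ∨ ¬L(v))) ∨ (∀u L(u))) ∨ ¬(∃t ∀s (L(t) ∨ L(s))))
Move each ¬ inward, flipping quantifiers it crosses:
  ((∃x ∀v (¬L(x) ∧ L(v))) ∨ (∀u L(u))) ∧ (∃t ∀s (L(t) ∨ L(s)))
All bound variables are already distinct, so no renaming is needed.
Extract every quantifier outward, since the variables are now distinct and don't occur free across branches:
  ∃x ∀v ∀u ∃t ∀s ((¬L(x) ∧ L(v) ∨ L(u)) ∧ (L(t) ∨ L(s)))
The quantifier ∃v sits under an odd number of negations (counting the antecedent side of each →), so it flips to ∀v.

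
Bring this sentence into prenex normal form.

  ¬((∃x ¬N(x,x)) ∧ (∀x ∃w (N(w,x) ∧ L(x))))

∀x ∃u ∀w (N(x,x) ∨ ¬N(w,u) ∨ ¬L(u))

Drive negations inward (¬∀x A ≡ ∃x ¬A, ¬∃x A ≡ ∀x ¬A, De Morgan for ∧/∨):
  (∀x N(x,x)) ∨ (∃x ∀w (¬N(w,x) ∨ ¬L(x)))
Standardize variables apart so no two quantifiers bind the same name: x↦u.
  (∀x N(x,x)) ∨ (∃u ∀w (¬N(w,u) ∨ ¬L(u)))
Finally move all quantifiers to the prefix:
  ∀x ∃u ∀w (N(x,x) ∨ ¬N(w,u) ∨ ¬L(u))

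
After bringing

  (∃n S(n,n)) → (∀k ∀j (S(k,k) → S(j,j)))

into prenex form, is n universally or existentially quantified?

universal

First replace A → B with ¬A ∨ B.
  ¬(∃n S(n,n)) ∨ (∀k ∀j (¬S(k,k) ∨ S(j,j)))
Drive negations inward (¬∀x A ≡ ∃x ¬A, ¬∃x A ≡ ∀x ¬A, De Morgan for ∧/∨):
  (∀n ¬S(n,n)) ∨ (∀k ∀j (¬S(k,k) ∨ S(j,j)))
All bound variables are already distinct, so no renaming is needed.
Extract every quantifier outward, since the variables are now distinct and don't occur free across branches:
  ∀n ∀k ∀j (¬S(n,n) ∨ ¬S(k,k) ∨ S(j,j))
The quantifier ∃n sits under an odd number of negations (counting the antecedent side of each →), so it flips to ∀n.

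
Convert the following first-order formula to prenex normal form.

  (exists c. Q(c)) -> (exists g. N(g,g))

forall c. exists g. (~Q(c) | N(g,g))

Rewrite implications/biconditionals: A → B as ¬A ∨ B.
  ~(exists c. Q(c)) | (exists g. N(g,g))
Move each ¬ inward, flipping quantifiers it crosses:
  (forall c. ~Q(c)) | (exists g. N(g,g))
Extract every quantifier outward, since the variables are now distinct and don't occur free across branches:
  forall c. exists g. (~Q(c) | N(g,g))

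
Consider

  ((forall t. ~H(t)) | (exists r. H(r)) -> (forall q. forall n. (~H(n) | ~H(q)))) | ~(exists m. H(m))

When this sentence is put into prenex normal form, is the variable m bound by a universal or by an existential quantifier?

universal

Eliminate → and ↔ using ¬ and ∨.
  ~((forall t. ~H(t)) | (exists r. H(r))) | (forall q. forall n. (~H(n) | ~H(q))) | ~(exists m. H(m))
Move each ¬ inward, flipping quantifiers it crosses:
  (exists t. H(t)) & (forall r. ~H(r)) | (forall q. forall n. (~H(n) | ~H(q))) | (forall m. ~H(m))
All bound variables are already distinct, so no renaming is needed.
Finally move all quantifiers to the prefix:
  exists t. forall r. forall q. forall n. forall m. (H(t) & ~H(r) | ~H(n) | ~H(q) | ~H(m))
The quantifier exists m sits under an odd number of negations (counting the antecedent side of each →), so it flips to forall m.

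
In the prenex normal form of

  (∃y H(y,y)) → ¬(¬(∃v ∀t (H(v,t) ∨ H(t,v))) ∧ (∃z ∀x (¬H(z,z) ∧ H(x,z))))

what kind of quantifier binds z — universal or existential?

Eliminate → and ↔ using ¬ and ∨.
  ¬(∃y H(y,y)) ∨ ¬(¬(∃v ∀t (H(v,t) ∨ H(t,v))) ∧ (∃z ∀x (¬H(z,z) ∧ H(x,z))))
Push ¬ through the quantifiers and connectives to reach negation normal form:
  (∀y ¬H(y,y)) ∨ (∃v ∀t (H(v,t) ∨ H(t,v))) ∨ (∀z ∃x (H(z,z) ∨ ¬H(x,z)))
Finally move all quantifiers to the prefix:
  ∀y ∃v ∀t ∀z ∃x (¬H(y,y) ∨ H(v,t) ∨ H(t,v) ∨ H(z,z) ∨ ¬H(x,z))
The quantifier ∃z sits under an odd number of negations (counting the antecedent side of each →), so it flips to ∀z.

universal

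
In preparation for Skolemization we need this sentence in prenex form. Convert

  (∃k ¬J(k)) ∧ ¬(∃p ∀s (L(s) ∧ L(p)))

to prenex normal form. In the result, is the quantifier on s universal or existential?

Move each ¬ inward, flipping quantifiers it crosses:
  (∃k ¬J(k)) ∧ (∀p ∃s (¬L(s) ∨ ¬L(p)))
Extract every quantifier outward, since the variables are now distinct and don't occur free across branches:
  ∃k ∀p ∃s (¬J(k) ∧ (¬L(s) ∨ ¬L(p)))
The quantifier ∀s sits under an odd number of negations, so it flips to ∃s.

existential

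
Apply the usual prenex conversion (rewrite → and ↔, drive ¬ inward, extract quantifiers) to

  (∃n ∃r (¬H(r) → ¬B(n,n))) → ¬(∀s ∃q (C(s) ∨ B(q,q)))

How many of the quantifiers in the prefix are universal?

3

Eliminate → and ↔ using ¬ and ∨.
  ¬(∃n ∃r (¬¬H(r) ∨ ¬B(n,n))) ∨ ¬(∀s ∃q (C(s) ∨ B(q,q)))
Move each ¬ inward, flipping quantifiers it crosses:
  (∀n ∀r (¬H(r) ∧ B(n,n))) ∨ (∃s ∀q (¬C(s) ∧ ¬B(q,q)))
All bound variables are already distinct, so no renaming is needed.
Finally move all quantifiers to the prefix:
  ∀n ∀r ∃s ∀q (¬H(r) ∧ B(n,n) ∨ ¬C(s) ∧ ¬B(q,q))
The prefix is ∀n ∀r ∃s ∀q: 3 universal, 1 existential.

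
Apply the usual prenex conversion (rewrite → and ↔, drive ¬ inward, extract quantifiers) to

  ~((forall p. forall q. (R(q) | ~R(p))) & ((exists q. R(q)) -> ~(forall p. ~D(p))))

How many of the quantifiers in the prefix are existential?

3

First replace A → B with ¬A ∨ B.
  ~((forall p. forall q. (R(q) | ~R(p))) & (~(exists q. R(q)) | ~(forall p. ~D(p))))
Move each ¬ inward, flipping quantifiers it crosses:
  (exists p. exists q. (~R(q) & R(p))) | (exists q. R(q)) & (forall p. ~D(p))
Standardize variables apart so no two quantifiers bind the same name: q↦u, p↦r.
  (exists p. exists q. (~R(q) & R(p))) | (exists u. R(u)) & (forall r. ~D(r))
Finally move all quantifiers to the prefix:
  exists p. exists q. exists u. forall r. (~R(q) & R(p) | R(u) & ~D(r))
The prefix is exists p exists q exists u forall r: 1 universal, 3 existential.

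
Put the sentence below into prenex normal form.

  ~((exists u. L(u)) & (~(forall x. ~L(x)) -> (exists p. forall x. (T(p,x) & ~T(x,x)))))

forall u. exists x. forall p. exists v. (~L(u) | L(x) & (~T(p,v) | T(v,v)))

Rewrite implications/biconditionals: A → B as ¬A ∨ B.
  ~((exists u. L(u)) & (~~(forall x. ~L(x)) | (exists p. forall x. (T(p,x) & ~T(x,x)))))
Push ¬ through the quantifiers and connectives to reach negation normal form:
  (forall u. ~L(u)) | (exists x. L(x)) & (forall p. exists x. (~T(p,x) | T(x,x)))
Standardize variables apart so no two quantifiers bind the same name: x↦v.
  (forall u. ~L(u)) | (exists x. L(x)) & (forall p. exists v. (~T(p,v) | T(v,v)))
Extract every quantifier outward, since the variables are now distinct and don't occur free across branches:
  forall u. exists x. forall p. exists v. (~L(u) | L(x) & (~T(p,v) | T(v,v)))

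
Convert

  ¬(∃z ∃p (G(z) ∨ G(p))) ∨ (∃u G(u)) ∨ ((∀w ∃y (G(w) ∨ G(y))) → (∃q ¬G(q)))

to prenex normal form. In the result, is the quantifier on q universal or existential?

existential

Rewrite implications/biconditionals: A → B as ¬A ∨ B.
  ¬(∃z ∃p (G(z) ∨ G(p))) ∨ (∃u G(u)) ∨ ¬(∀w ∃y (G(w) ∨ G(y))) ∨ (∃q ¬G(q))
Move each ¬ inward, flipping quantifiers it crosses:
  (∀z ∀p (¬G(z) ∧ ¬G(p))) ∨ (∃u G(u)) ∨ (∃w ∀y (¬G(w) ∧ ¬G(y))) ∨ (∃q ¬G(q))
Extract every quantifier outward, since the variables are now distinct and don't occur free across branches:
  ∀z ∀p ∃u ∃w ∀y ∃q (¬G(z) ∧ ¬G(p) ∨ G(u) ∨ ¬G(w) ∧ ¬G(y) ∨ ¬G(q))
The quantifier ∃q sits under an even number of negations (counting the antecedent side of each →), so it remains existential.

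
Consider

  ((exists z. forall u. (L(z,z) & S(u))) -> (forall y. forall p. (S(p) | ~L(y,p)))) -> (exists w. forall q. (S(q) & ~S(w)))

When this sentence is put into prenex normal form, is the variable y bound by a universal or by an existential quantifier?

existential

First replace A → B with ¬A ∨ B.
  ~(~(exists z. forall u. (L(z,z) & S(u))) | (forall y. forall p. (S(p) | ~L(y,p)))) | (exists w. forall q. (S(q) & ~S(w)))
Drive negations inward (¬∀x A ≡ ∃x ¬A, ¬∃x A ≡ ∀x ¬A, De Morgan for ∧/∨):
  (exists z. forall u. (L(z,z) & S(u))) & (exists y. exists p. (~S(p) & L(y,p))) | (exists w. forall q. (S(q) & ~S(w)))
All bound variables are already distinct, so no renaming is needed.
Finally move all quantifiers to the prefix:
  exists z. forall u. exists y. exists p. exists w. forall q. (L(z,z) & S(u) & ~S(p) & L(y,p) | S(q) & ~S(w))
The quantifier forall y sits under an odd number of negations (counting the antecedent side of each →), so it flips to exists y.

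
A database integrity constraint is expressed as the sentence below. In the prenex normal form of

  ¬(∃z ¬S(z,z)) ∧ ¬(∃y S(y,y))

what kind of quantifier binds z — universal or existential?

Move each ¬ inward, flipping quantifiers it crosses:
  (∀z S(z,z)) ∧ (∀y ¬S(y,y))
All bound variables are already distinct, so no renaming is needed.
Extract every quantifier outward, since the variables are now distinct and don't occur free across branches:
  ∀z ∀y (S(z,z) ∧ ¬S(y,y))
The quantifier ∃z sits under an odd number of negations, so it flips to ∀z.

universal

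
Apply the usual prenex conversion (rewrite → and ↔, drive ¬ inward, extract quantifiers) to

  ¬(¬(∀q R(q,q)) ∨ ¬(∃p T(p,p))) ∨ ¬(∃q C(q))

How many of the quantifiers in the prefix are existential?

Move each ¬ inward, flipping quantifiers it crosses:
  (∀q R(q,q)) ∧ (∃p T(p,p)) ∨ (∀q ¬C(q))
Standardize variables apart so no two quantifiers bind the same name: q↦y.
  (∀q R(q,q)) ∧ (∃p T(p,p)) ∨ (∀y ¬C(y))
Pull the quantifiers to the front (each side's bound variable is not free in the other side):
  ∀q ∃p ∀y (R(q,q) ∧ T(p,p) ∨ ¬C(y))
The prefix is ∀q ∃p ∀y: 2 universal, 1 existential.

1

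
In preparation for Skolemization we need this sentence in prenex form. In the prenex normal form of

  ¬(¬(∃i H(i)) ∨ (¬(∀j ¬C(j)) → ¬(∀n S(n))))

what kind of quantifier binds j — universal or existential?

First replace A → B with ¬A ∨ B.
  ¬(¬(∃i H(i)) ∨ ¬¬(∀j ¬C(j)) ∨ ¬(∀n S(n)))
Drive negations inward (¬∀x A ≡ ∃x ¬A, ¬∃x A ≡ ∀x ¬A, De Morgan for ∧/∨):
  (∃i H(i)) ∧ (∃j C(j)) ∧ (∀n S(n))
All bound variables are already distinct, so no renaming is needed.
Extract every quantifier outward, since the variables are now distinct and don't occur free across branches:
  ∃i ∃j ∀n (H(i) ∧ C(j) ∧ S(n))
The quantifier ∀j sits under an odd number of negations (counting the antecedent side of each →), so it flips to ∃j.

existential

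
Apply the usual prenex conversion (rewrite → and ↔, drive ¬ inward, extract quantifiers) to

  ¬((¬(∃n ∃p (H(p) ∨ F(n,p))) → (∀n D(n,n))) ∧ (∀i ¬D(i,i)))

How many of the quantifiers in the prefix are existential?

Eliminate → and ↔ using ¬ and ∨.
  ¬((¬¬(∃n ∃p (H(p) ∨ F(n,p))) ∨ (∀n D(n,n))) ∧ (∀i ¬D(i,i)))
Move each ¬ inward, flipping quantifiers it crosses:
  (∀n ∀p (¬H(p) ∧ ¬F(n,p))) ∧ (∃n ¬D(n,n)) ∨ (∃i D(i,i))
Rename bound variables to avoid capture: n↦y.
  (∀n ∀p (¬H(p) ∧ ¬F(n,p))) ∧ (∃y ¬D(y,y)) ∨ (∃i D(i,i))
Pull the quantifiers to the front (each side's bound variable is not free in the other side):
  ∀n ∀p ∃y ∃i (¬H(p) ∧ ¬F(n,p) ∧ ¬D(y,y) ∨ D(i,i))
The prefix is ∀n ∀p ∃y ∃i: 2 universal, 2 existential.

2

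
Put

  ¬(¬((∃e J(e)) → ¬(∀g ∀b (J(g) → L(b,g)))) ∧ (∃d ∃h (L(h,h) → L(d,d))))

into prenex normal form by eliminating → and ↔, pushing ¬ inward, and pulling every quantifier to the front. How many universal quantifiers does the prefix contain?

Rewrite implications/biconditionals: A → B as ¬A ∨ B.
  ¬(¬(¬(∃e J(e)) ∨ ¬(∀g ∀b (¬J(g) ∨ L(b,g)))) ∧ (∃d ∃h (¬L(h,h) ∨ L(d,d))))
Drive negations inward (¬∀x A ≡ ∃x ¬A, ¬∃x A ≡ ∀x ¬A, De Morgan for ∧/∨):
  (∀e ¬J(e)) ∨ (∃g ∃b (J(g) ∧ ¬L(b,g))) ∨ (∀d ∀h (L(h,h) ∧ ¬L(d,d)))
All bound variables are already distinct, so no renaming is needed.
Finally move all quantifiers to the prefix:
  ∀e ∃g ∃b ∀d ∀h (¬J(e) ∨ J(g) ∧ ¬L(b,g) ∨ L(h,h) ∧ ¬L(d,d))
The prefix is ∀e ∃g ∃b ∀d ∀h: 3 universal, 2 existential.

3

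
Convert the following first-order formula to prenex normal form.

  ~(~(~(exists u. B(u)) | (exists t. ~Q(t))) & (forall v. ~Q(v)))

forall u. exists t. exists v. (~B(u) | ~Q(t) | Q(v))

Push ¬ through the quantifiers and connectives to reach negation normal form:
  (forall u. ~B(u)) | (exists t. ~Q(t)) | (exists v. Q(v))
All bound variables are already distinct, so no renaming is needed.
Finally move all quantifiers to the prefix:
  forall u. exists t. exists v. (~B(u) | ~Q(t) | Q(v))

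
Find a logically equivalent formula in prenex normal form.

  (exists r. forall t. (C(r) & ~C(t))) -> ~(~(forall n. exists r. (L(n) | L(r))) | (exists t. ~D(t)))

forall r. exists t. forall n. exists c. forall v. (~C(r) | C(t) | (L(n) | L(c)) & D(v))

Eliminate → and ↔ using ¬ and ∨.
  ~(exists r. forall t. (C(r) & ~C(t))) | ~(~(forall n. exists r. (L(n) | L(r))) | (exists t. ~D(t)))
Push ¬ through the quantifiers and connectives to reach negation normal form:
  (forall r. exists t. (~C(r) | C(t))) | (forall n. exists r. (L(n) | L(r))) & (forall t. D(t))
Standardize variables apart so no two quantifiers bind the same name: r↦c, t↦v.
  (forall r. exists t. (~C(r) | C(t))) | (forall n. exists c. (L(n) | L(c))) & (forall v. D(v))
Pull the quantifiers to the front (each side's bound variable is not free in the other side):
  forall r. exists t. forall n. exists c. forall v. (~C(r) | C(t) | (L(n) | L(c)) & D(v))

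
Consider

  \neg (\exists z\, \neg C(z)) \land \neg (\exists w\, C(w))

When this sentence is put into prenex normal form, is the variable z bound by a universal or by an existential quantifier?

Move each ¬ inward, flipping quantifiers it crosses:
  (\forall z\, C(z)) \land (\forall w\, \neg C(w))
All bound variables are already distinct, so no renaming is needed.
Finally move all quantifiers to the prefix:
  \forall z\, \forall w\, (C(z) \land \neg C(w))
The quantifier \exists z sits under an odd number of negations, so it flips to \forall z.

universal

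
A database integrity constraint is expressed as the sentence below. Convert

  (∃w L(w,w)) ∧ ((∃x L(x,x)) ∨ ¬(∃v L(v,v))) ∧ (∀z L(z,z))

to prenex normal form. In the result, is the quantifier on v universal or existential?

universal

Move each ¬ inward, flipping quantifiers it crosses:
  (∃w L(w,w)) ∧ ((∃x L(x,x)) ∨ (∀v ¬L(v,v))) ∧ (∀z L(z,z))
All bound variables are already distinct, so no renaming is needed.
Finally move all quantifiers to the prefix:
  ∃w ∃x ∀v ∀z (L(w,w) ∧ (L(x,x) ∨ ¬L(v,v)) ∧ L(z,z))
The quantifier ∃v sits under an odd number of negations, so it flips to ∀v.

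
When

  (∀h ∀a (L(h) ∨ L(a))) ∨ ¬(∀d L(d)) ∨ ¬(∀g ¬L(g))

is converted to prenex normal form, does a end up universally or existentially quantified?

Drive negations inward (¬∀x A ≡ ∃x ¬A, ¬∃x A ≡ ∀x ¬A, De Morgan for ∧/∨):
  (∀h ∀a (L(h) ∨ L(a))) ∨ (∃d ¬L(d)) ∨ (∃g L(g))
All bound variables are already distinct, so no renaming is needed.
Finally move all quantifiers to the prefix:
  ∀h ∀a ∃d ∃g (L(h) ∨ L(a) ∨ ¬L(d) ∨ L(g))
The quantifier ∀a sits under an even number of negations, so it remains universal.

universal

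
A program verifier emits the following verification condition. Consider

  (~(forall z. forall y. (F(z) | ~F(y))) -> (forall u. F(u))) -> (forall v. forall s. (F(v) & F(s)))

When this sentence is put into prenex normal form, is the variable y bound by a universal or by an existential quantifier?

Eliminate → and ↔ using ¬ and ∨.
  ~(~~(forall z. forall y. (F(z) | ~F(y))) | (forall u. F(u))) | (forall v. forall s. (F(v) & F(s)))
Move each ¬ inward, flipping quantifiers it crosses:
  (exists z. exists y. (~F(z) & F(y))) & (exists u. ~F(u)) | (forall v. forall s. (F(v) & F(s)))
All bound variables are already distinct, so no renaming is needed.
Extract every quantifier outward, since the variables are now distinct and don't occur free across branches:
  exists z. exists y. exists u. forall v. forall s. (~F(z) & F(y) & ~F(u) | F(v) & F(s))
The quantifier forall y sits under an odd number of negations (counting the antecedent side of each →), so it flips to exists y.

existential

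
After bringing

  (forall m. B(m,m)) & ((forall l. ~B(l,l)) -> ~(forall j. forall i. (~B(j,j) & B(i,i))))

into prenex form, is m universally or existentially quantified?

universal

Eliminate → and ↔ using ¬ and ∨.
  (forall m. B(m,m)) & (~(forall l. ~B(l,l)) | ~(forall j. forall i. (~B(j,j) & B(i,i))))
Move each ¬ inward, flipping quantifiers it crosses:
  (forall m. B(m,m)) & ((exists l. B(l,l)) | (exists j. exists i. (B(j,j) | ~B(i,i))))
Finally move all quantifiers to the prefix:
  forall m. exists l. exists j. exists i. (B(m,m) & (B(l,l) | B(j,j) | ~B(i,i)))
The quantifier forall m sits under an even number of negations (counting the antecedent side of each →), so it remains universal.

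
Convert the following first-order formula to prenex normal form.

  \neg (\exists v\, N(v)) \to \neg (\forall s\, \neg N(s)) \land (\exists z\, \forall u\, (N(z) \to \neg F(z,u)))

\exists v\, \exists s\, \exists z\, \forall u\, (N(v) \lor N(s) \land (\neg N(z) \lor \neg F(z,u)))

Rewrite implications/biconditionals: A → B as ¬A ∨ B.
  \neg \neg (\exists v\, N(v)) \lor \neg (\forall s\, \neg N(s)) \land (\exists z\, \forall u\, (\neg N(z) \lor \neg F(z,u)))
Drive negations inward (¬∀x A ≡ ∃x ¬A, ¬∃x A ≡ ∀x ¬A, De Morgan for ∧/∨):
  (\exists v\, N(v)) \lor (\exists s\, N(s)) \land (\exists z\, \forall u\, (\neg N(z) \lor \neg F(z,u)))
All bound variables are already distinct, so no renaming is needed.
Pull the quantifiers to the front (each side's bound variable is not free in the other side):
  \exists v\, \exists s\, \exists z\, \forall u\, (N(v) \lor N(s) \land (\neg N(z) \lor \neg F(z,u)))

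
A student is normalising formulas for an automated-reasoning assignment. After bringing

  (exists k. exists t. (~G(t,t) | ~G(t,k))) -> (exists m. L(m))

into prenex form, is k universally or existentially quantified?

Rewrite implications/biconditionals: A → B as ¬A ∨ B.
  ~(exists k. exists t. (~G(t,t) | ~G(t,k))) | (exists m. L(m))
Drive negations inward (¬∀x A ≡ ∃x ¬A, ¬∃x A ≡ ∀x ¬A, De Morgan for ∧/∨):
  (forall k. forall t. (G(t,t) & G(t,k))) | (exists m. L(m))
All bound variables are already distinct, so no renaming is needed.
Pull the quantifiers to the front (each side's bound variable is not free in the other side):
  forall k. forall t. exists m. (G(t,t) & G(t,k) | L(m))
The quantifier exists k sits under an odd number of negations (counting the antecedent side of each →), so it flips to forall k.

universal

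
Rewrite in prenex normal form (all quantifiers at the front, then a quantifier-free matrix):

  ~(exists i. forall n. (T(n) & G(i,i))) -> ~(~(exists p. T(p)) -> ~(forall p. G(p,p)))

Rewrite implications/biconditionals: A → B as ¬A ∨ B.
  ~~(exists i. forall n. (T(n) & G(i,i))) | ~(~~(exists p. T(p)) | ~(forall p. G(p,p)))
Push ¬ through the quantifiers and connectives to reach negation normal form:
  (exists i. forall n. (T(n) & G(i,i))) | (forall p. ~T(p)) & (forall p. G(p,p))
Rename bound variables to avoid capture: p↦v1.
  (exists i. forall n. (T(n) & G(i,i))) | (forall p. ~T(p)) & (forall v1. G(v1,v1))
Finally move all quantifiers to the prefix:
  exists i. forall n. forall p. forall v1. (T(n) & G(i,i) | ~T(p) & G(v1,v1))

exists i. forall n. forall p. forall v1. (T(n) & G(i,i) | ~T(p) & G(v1,v1))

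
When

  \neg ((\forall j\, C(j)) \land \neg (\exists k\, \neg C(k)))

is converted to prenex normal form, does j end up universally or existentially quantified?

existential

Push ¬ through the quantifiers and connectives to reach negation normal form:
  (\exists j\, \neg C(j)) \lor (\exists k\, \neg C(k))
All bound variables are already distinct, so no renaming is needed.
Pull the quantifiers to the front (each side's bound variable is not free in the other side):
  \exists j\, \exists k\, (\neg C(j) \lor \neg C(k))
The quantifier \forall j sits under an odd number of negations, so it flips to \exists j.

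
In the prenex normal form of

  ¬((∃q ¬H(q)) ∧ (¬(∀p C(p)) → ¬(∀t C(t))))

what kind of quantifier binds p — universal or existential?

Eliminate → and ↔ using ¬ and ∨.
  ¬((∃q ¬H(q)) ∧ (¬¬(∀p C(p)) ∨ ¬(∀t C(t))))
Drive negations inward (¬∀x A ≡ ∃x ¬A, ¬∃x A ≡ ∀x ¬A, De Morgan for ∧/∨):
  (∀q H(q)) ∨ (∃p ¬C(p)) ∧ (∀t C(t))
Extract every quantifier outward, since the variables are now distinct and don't occur free across branches:
  ∀q ∃p ∀t (H(q) ∨ ¬C(p) ∧ C(t))
The quantifier ∀p sits under an odd number of negations (counting the antecedent side of each →), so it flips to ∃p.

existential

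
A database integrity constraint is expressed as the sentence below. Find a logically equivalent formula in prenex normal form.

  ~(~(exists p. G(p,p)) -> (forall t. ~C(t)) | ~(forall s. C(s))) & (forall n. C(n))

forall p. exists t. forall s. forall n. (~G(p,p) & C(t) & C(s) & C(n))

Rewrite implications/biconditionals: A → B as ¬A ∨ B.
  ~(~~(exists p. G(p,p)) | (forall t. ~C(t)) | ~(forall s. C(s))) & (forall n. C(n))
Push ¬ through the quantifiers and connectives to reach negation normal form:
  (forall p. ~G(p,p)) & (exists t. C(t)) & (forall s. C(s)) & (forall n. C(n))
All bound variables are already distinct, so no renaming is needed.
Extract every quantifier outward, since the variables are now distinct and don't occur free across branches:
  forall p. exists t. forall s. forall n. (~G(p,p) & C(t) & C(s) & C(n))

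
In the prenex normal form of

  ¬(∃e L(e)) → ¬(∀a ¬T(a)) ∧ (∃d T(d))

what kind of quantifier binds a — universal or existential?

First replace A → B with ¬A ∨ B.
  ¬¬(∃e L(e)) ∨ ¬(∀a ¬T(a)) ∧ (∃d T(d))
Push ¬ through the quantifiers and connectives to reach negation normal form:
  (∃e L(e)) ∨ (∃a T(a)) ∧ (∃d T(d))
All bound variables are already distinct, so no renaming is needed.
Finally move all quantifiers to the prefix:
  ∃e ∃a ∃d (L(e) ∨ T(a) ∧ T(d))
The quantifier ∀a sits under an odd number of negations (counting the antecedent side of each →), so it flips to ∃a.

existential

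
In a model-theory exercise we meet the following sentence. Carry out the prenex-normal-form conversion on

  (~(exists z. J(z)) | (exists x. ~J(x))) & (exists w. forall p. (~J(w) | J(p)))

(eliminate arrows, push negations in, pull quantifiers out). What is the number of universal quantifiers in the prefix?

2

Move each ¬ inward, flipping quantifiers it crosses:
  ((forall z. ~J(z)) | (exists x. ~J(x))) & (exists w. forall p. (~J(w) | J(p)))
Extract every quantifier outward, since the variables are now distinct and don't occur free across branches:
  forall z. exists x. exists w. forall p. ((~J(z) | ~J(x)) & (~J(w) | J(p)))
The prefix is forall z exists x exists w forall p: 2 universal, 2 existential.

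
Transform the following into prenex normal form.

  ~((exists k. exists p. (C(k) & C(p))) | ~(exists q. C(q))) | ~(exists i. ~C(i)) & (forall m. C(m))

Push ¬ through the quantifiers and connectives to reach negation normal form:
  (forall k. forall p. (~C(k) | ~C(p))) & (exists q. C(q)) | (forall i. C(i)) & (forall m. C(m))
Pull the quantifiers to the front (each side's bound variable is not free in the other side):
  forall k. forall p. exists q. forall i. forall m. ((~C(k) | ~C(p)) & C(q) | C(i) & C(m))

forall k. forall p. exists q. forall i. forall m. ((~C(k) | ~C(p)) & C(q) | C(i) & C(m))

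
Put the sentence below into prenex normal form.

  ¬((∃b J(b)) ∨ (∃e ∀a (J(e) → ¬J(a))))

∀b ∀e ∃a (¬J(b) ∧ J(e) ∧ J(a))

Eliminate → and ↔ using ¬ and ∨.
  ¬((∃b J(b)) ∨ (∃e ∀a (¬J(e) ∨ ¬J(a))))
Move each ¬ inward, flipping quantifiers it crosses:
  (∀b ¬J(b)) ∧ (∀e ∃a (J(e) ∧ J(a)))
Finally move all quantifiers to the prefix:
  ∀b ∀e ∃a (¬J(b) ∧ J(e) ∧ J(a))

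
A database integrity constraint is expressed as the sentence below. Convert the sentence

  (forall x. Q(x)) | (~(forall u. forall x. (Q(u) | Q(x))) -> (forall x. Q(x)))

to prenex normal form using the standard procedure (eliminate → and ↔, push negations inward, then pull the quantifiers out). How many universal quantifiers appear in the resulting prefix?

4

Rewrite implications/biconditionals: A → B as ¬A ∨ B.
  (forall x. Q(x)) | ~~(forall u. forall x. (Q(u) | Q(x))) | (forall x. Q(x))
Push ¬ through the quantifiers and connectives to reach negation normal form:
  (forall x. Q(x)) | (forall u. forall x. (Q(u) | Q(x))) | (forall x. Q(x))
Give each quantifier a distinct variable: x↦c, x↦x1.
  (forall x. Q(x)) | (forall u. forall c. (Q(u) | Q(c))) | (forall x1. Q(x1))
Pull the quantifiers to the front (each side's bound variable is not free in the other side):
  forall x. forall u. forall c. forall x1. (Q(x) | Q(u) | Q(c) | Q(x1))
The prefix is forall x forall u forall c forall x1: 4 universal, 0 existential.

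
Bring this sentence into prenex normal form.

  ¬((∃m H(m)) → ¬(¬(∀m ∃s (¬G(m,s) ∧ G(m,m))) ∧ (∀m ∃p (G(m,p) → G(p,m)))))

∃m ∃y ∀s ∀z1 ∃p (H(m) ∧ (G(y,s) ∨ ¬G(y,y)) ∧ (¬G(z1,p) ∨ G(p,z1)))

First replace A → B with ¬A ∨ B.
  ¬(¬(∃m H(m)) ∨ ¬(¬(∀m ∃s (¬G(m,s) ∧ G(m,m))) ∧ (∀m ∃p (¬G(m,p) ∨ G(p,m)))))
Drive negations inward (¬∀x A ≡ ∃x ¬A, ¬∃x A ≡ ∀x ¬A, De Morgan for ∧/∨):
  (∃m H(m)) ∧ (∃m ∀s (G(m,s) ∨ ¬G(m,m))) ∧ (∀m ∃p (¬G(m,p) ∨ G(p,m)))
Give each quantifier a distinct variable: m↦y, m↦z1.
  (∃m H(m)) ∧ (∃y ∀s (G(y,s) ∨ ¬G(y,y))) ∧ (∀z1 ∃p (¬G(z1,p) ∨ G(p,z1)))
Finally move all quantifiers to the prefix:
  ∃m ∃y ∀s ∀z1 ∃p (H(m) ∧ (G(y,s) ∨ ¬G(y,y)) ∧ (¬G(z1,p) ∨ G(p,z1)))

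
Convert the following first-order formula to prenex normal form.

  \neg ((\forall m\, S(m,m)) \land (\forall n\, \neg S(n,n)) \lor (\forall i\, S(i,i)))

Move each ¬ inward, flipping quantifiers it crosses:
  ((\exists m\, \neg S(m,m)) \lor (\exists n\, S(n,n))) \land (\exists i\, \neg S(i,i))
All bound variables are already distinct, so no renaming is needed.
Extract every quantifier outward, since the variables are now distinct and don't occur free across branches:
  \exists m\, \exists n\, \exists i\, ((\neg S(m,m) \lor S(n,n)) \land \neg S(i,i))

\exists m\, \exists n\, \exists i\, ((\neg S(m,m) \lor S(n,n)) \land \neg S(i,i))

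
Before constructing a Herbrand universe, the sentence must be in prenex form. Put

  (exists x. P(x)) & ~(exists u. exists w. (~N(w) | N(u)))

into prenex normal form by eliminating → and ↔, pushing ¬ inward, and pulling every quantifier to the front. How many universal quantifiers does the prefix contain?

2

Push ¬ through the quantifiers and connectives to reach negation normal form:
  (exists x. P(x)) & (forall u. forall w. (N(w) & ~N(u)))
All bound variables are already distinct, so no renaming is needed.
Finally move all quantifiers to the prefix:
  exists x. forall u. forall w. (P(x) & N(w) & ~N(u))
The prefix is exists x forall u forall w: 2 universal, 1 existential.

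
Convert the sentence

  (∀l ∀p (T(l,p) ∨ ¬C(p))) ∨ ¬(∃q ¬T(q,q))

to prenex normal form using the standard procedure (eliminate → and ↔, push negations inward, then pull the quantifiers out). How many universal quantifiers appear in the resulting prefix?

Move each ¬ inward, flipping quantifiers it crosses:
  (∀l ∀p (T(l,p) ∨ ¬C(p))) ∨ (∀q T(q,q))
All bound variables are already distinct, so no renaming is needed.
Finally move all quantifiers to the prefix:
  ∀l ∀p ∀q (T(l,p) ∨ ¬C(p) ∨ T(q,q))
The prefix is ∀l ∀p ∀q: 3 universal, 0 existential.

3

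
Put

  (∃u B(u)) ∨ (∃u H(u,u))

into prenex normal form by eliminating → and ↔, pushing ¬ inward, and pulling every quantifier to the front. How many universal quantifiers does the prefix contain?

Standardize variables apart so no two quantifiers bind the same name: u↦r.
  (∃u B(u)) ∨ (∃r H(r,r))
Pull the quantifiers to the front (each side's bound variable is not free in the other side):
  ∃u ∃r (B(u) ∨ H(r,r))
The prefix is ∃u ∃r: 0 universal, 2 existential.

0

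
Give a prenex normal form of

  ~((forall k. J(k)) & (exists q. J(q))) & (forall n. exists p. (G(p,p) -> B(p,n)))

exists k. forall q. forall n. exists p. ((~J(k) | ~J(q)) & (~G(p,p) | B(p,n)))

Eliminate → and ↔ using ¬ and ∨.
  ~((forall k. J(k)) & (exists q. J(q))) & (forall n. exists p. (~G(p,p) | B(p,n)))
Move each ¬ inward, flipping quantifiers it crosses:
  ((exists k. ~J(k)) | (forall q. ~J(q))) & (forall n. exists p. (~G(p,p) | B(p,n)))
All bound variables are already distinct, so no renaming is needed.
Extract every quantifier outward, since the variables are now distinct and don't occur free across branches:
  exists k. forall q. forall n. exists p. ((~J(k) | ~J(q)) & (~G(p,p) | B(p,n)))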